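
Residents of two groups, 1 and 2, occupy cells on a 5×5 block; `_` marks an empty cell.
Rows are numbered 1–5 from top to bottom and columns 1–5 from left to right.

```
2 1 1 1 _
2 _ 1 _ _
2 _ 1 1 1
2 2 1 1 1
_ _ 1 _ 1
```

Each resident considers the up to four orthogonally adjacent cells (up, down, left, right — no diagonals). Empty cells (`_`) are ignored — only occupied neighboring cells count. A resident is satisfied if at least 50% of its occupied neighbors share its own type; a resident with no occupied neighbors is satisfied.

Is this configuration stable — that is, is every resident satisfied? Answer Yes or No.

Yes

(1,1)2 1/2 ok
(1,2)1 1/2 ok
(1,3)1 3/3 ok
(1,4)1 1/1 ok
(2,1)2 2/2 ok
(2,3)1 2/2 ok
(3,1)2 2/2 ok
(3,3)1 3/3 ok
(3,4)1 3/3 ok
(3,5)1 2/2 ok
(4,1)2 2/2 ok
(4,2)2 1/2 ok
(4,3)1 3/4 ok
(4,4)1 3/3 ok
(4,5)1 3/3 ok
(5,3)1 1/1 ok
(5,5)1 1/1 ok
All meet the threshold, so the configuration is stable.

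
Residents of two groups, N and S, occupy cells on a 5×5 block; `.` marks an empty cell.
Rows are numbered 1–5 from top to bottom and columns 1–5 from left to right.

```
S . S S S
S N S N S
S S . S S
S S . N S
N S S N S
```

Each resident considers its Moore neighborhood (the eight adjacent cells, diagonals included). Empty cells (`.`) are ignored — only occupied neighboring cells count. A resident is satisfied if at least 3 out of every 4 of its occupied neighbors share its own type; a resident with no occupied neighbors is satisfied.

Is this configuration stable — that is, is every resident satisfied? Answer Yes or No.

No

(1,1)S 1/2 unhappy
(1,3)S 2/4 unhappy
(1,4)S 4/5 ok
(1,5)S 2/3 unhappy
(2,1)S 3/4 ok
(2,2)N 0/6 unhappy
(2,3)S 4/6 unhappy
(2,4)N 0/7 unhappy
(2,5)S 4/5 ok
(3,1)S 4/5 ok
(3,2)S 5/6 ok
(3,4)S 4/6 unhappy
(3,5)S 3/5 unhappy
(4,1)S 4/5 ok
(4,2)S 5/6 ok
(4,4)N 1/6 unhappy
(4,5)S 3/5 unhappy
(5,1)N 0/3 unhappy
(5,2)S 3/4 ok
(5,3)S 2/4 unhappy
(5,4)N 1/4 unhappy
(5,5)S 1/3 unhappy
For instance (1,1) has only 1/2 same-type neighbors, below 3/4.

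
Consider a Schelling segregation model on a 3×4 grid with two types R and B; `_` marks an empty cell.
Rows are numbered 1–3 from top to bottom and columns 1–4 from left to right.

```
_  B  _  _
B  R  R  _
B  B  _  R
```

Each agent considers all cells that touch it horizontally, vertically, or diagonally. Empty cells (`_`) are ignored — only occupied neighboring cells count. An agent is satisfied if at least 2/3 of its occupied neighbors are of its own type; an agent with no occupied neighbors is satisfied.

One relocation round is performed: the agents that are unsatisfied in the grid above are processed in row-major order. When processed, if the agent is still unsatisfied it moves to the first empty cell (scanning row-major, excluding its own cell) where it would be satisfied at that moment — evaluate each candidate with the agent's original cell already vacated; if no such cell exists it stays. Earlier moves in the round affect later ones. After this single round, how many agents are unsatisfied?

Initially unsatisfied (in order): (1,2), (2,2), (2,3), (3,2).
  (1,2): no empty cell satisfies it; stays.
  (2,2) → (1,4).
  (2,3) → (2,4).
  (3,2): now satisfied by earlier moves; stays.
Resulting grid:
_ B _ R
B _ _ R
B B _ R
All satisfied now.

0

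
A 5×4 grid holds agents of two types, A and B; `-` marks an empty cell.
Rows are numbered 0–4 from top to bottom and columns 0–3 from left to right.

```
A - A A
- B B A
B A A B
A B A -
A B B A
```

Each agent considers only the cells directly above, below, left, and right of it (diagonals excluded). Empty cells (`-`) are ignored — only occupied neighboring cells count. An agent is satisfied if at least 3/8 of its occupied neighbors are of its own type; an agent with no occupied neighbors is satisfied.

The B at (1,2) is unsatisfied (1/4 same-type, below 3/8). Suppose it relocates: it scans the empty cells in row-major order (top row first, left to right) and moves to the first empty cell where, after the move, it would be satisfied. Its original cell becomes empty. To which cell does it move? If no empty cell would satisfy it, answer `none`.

Vacating (1,2). Empty cells in order:
  (0,1): 1/3 same-type → still unsatisfied.
  (1,0): 2/3 same-type → satisfied — stop here.

(1,0)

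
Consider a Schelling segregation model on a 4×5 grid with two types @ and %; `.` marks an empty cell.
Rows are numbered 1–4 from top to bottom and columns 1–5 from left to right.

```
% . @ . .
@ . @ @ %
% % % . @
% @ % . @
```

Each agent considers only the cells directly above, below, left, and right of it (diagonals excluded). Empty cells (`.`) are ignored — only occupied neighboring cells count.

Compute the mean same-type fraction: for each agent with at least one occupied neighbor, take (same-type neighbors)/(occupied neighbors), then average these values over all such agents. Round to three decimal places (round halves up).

0.476

(1,1)% 0/1
(1,3)@ 1/1
(2,1)@ 0/2
(2,3)@ 2/3
(2,4)@ 1/2
(2,5)% 0/2
(3,1)% 2/3
(3,2)% 2/3
(3,3)% 2/3
(3,5)@ 1/2
(4,1)% 1/2
(4,2)@ 0/3
(4,3)% 1/2
(4,5)@ 1/1
Sum over 14 agents: 0/1 + 1/1 + 0/2 + 2/3 + 1/2 + 0/2 + 2/3 + 2/3 + 2/3 + 1/2 + 1/2 + 0/3 + 1/2 + 1/1 = 20/3; mean = 20/3 ÷ 14 = 10/21 = 0.476190… → 0.476.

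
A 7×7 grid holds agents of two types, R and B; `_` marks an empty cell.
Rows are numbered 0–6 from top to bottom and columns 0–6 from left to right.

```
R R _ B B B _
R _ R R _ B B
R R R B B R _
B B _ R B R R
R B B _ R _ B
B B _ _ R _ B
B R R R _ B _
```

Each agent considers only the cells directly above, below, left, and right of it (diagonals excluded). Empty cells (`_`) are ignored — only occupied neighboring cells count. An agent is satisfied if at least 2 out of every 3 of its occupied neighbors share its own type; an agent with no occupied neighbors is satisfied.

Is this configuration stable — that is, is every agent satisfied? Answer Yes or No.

No

(0,0)R 2/2 satisfied
(0,1)R 1/1 satisfied
(0,3)B 1/2 not
(0,4)B 2/2 satisfied
(0,5)B 2/2 satisfied
(1,0)R 2/2 satisfied
(1,2)R 2/2 satisfied
(1,3)R 1/3 not
(1,5)B 2/3 satisfied
(1,6)B 1/1 satisfied
(2,0)R 2/3 satisfied
(2,1)R 2/3 satisfied
(2,2)R 2/3 satisfied
(2,3)B 1/4 not
(2,4)B 2/3 satisfied
(2,5)R 1/3 not
(3,0)B 1/3 not
(3,1)B 2/3 satisfied
(3,3)R 0/2 not
(3,4)B 1/4 not
(3,5)R 2/3 satisfied
(3,6)R 1/2 not
(4,0)R 0/3 not
(4,1)B 3/4 satisfied
(4,2)B 1/1 satisfied
(4,4)R 1/2 not
(4,6)B 1/2 not
(5,0)B 2/3 satisfied
(5,1)B 2/3 satisfied
(5,4)R 1/1 satisfied
(5,6)B 1/1 satisfied
(6,0)B 1/2 not
(6,1)R 1/3 not
(6,2)R 2/2 satisfied
(6,3)R 1/1 satisfied
(6,5)B 0/0 satisfied
For instance (0,3) has only 1/2 same-type neighbors, below 2/3.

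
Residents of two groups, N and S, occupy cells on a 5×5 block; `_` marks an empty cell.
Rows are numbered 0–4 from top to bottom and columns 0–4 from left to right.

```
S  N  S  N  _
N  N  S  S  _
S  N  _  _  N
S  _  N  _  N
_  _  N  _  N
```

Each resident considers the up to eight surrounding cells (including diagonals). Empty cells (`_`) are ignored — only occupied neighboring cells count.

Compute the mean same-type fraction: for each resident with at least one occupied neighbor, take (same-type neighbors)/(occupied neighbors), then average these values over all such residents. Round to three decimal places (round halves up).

0.526

Row 0: (0,0)S 0/3 · (0,1)N 2/5 · (0,2)S 2/5 · (0,3)N 0/3
Row 1: (1,0)N 3/5 · (1,1)N 3/7 · (1,2)S 2/6 · (1,3)S 2/4
Row 2: (2,0)S 1/4 · (2,1)N 3/6 · (2,4)N 1/2
Row 3: (3,0)S 1/2 · (3,2)N 2/2 · (3,4)N 2/2
Row 4: (4,2)N 1/1 · (4,4)N 1/1
Sum over 16 residents: 0/3 + 2/5 + 2/5 + 0/3 + 3/5 + 3/7 + 2/6 + 2/4 + 1/4 + 3/6 + 1/2 + 1/2 + 2/2 + 2/2 + 1/1 + 1/1 = 3533/420; mean = 3533/420 ÷ 16 = 3533/6720 = 0.525744… → 0.526.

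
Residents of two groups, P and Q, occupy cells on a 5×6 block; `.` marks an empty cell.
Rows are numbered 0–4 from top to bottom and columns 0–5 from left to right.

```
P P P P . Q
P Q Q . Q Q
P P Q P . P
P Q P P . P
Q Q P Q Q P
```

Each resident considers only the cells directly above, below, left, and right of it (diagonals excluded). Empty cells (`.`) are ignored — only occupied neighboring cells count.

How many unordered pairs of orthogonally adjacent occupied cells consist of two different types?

16

Scan each occupied cell's neighbors to the right and below so each pair is counted once.
From row 0: 2 unlike of 7 pairs (running 2/7).
From row 1: 3 unlike of 7 pairs (running 5/14).
From row 2: 4 unlike of 8 pairs (running 9/22).
From row 3: 4 unlike of 8 pairs (running 13/30).
From row 4: 3 unlike of 5 pairs (running 16/35).
Total adjacent occupied pairs: 35; unlike-type pairs: 16.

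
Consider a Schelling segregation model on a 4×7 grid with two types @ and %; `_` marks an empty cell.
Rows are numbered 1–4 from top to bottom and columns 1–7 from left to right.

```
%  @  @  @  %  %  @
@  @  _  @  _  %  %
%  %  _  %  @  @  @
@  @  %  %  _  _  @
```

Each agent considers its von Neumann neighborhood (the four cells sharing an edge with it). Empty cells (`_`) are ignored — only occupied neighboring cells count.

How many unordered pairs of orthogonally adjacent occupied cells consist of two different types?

14

Scan each occupied cell's neighbors to the right and below so each pair is counted once.
Row 1: %(1,1)–@(1,2)≠ %(1,1)–@(2,1)≠ @(1,2)–@(1,3)= @(1,2)–@(2,2)= @(1,3)–@(1,4)= @(1,4)–%(1,5)≠ @(1,4)–@(2,4)= %(1,5)–%(1,6)= %(1,6)–@(1,7)≠ %(1,6)–%(2,6)= @(1,7)–%(2,7)≠  → 5/11 unlike.
Row 2: @(2,1)–@(2,2)= @(2,1)–%(3,1)≠ @(2,2)–%(3,2)≠ @(2,4)–%(3,4)≠ %(2,6)–%(2,7)= %(2,6)–@(3,6)≠ %(2,7)–@(3,7)≠  → 5/7 unlike.
Row 3: %(3,1)–%(3,2)= %(3,1)–@(4,1)≠ %(3,2)–@(4,2)≠ %(3,4)–@(3,5)≠ %(3,4)–%(4,4)= @(3,5)–@(3,6)= @(3,6)–@(3,7)= @(3,7)–@(4,7)=  → 3/8 unlike.
Row 4: @(4,1)–@(4,2)= @(4,2)–%(4,3)≠ %(4,3)–%(4,4)=  → 1/3 unlike.
Total adjacent occupied pairs: 29; unlike-type pairs: 14.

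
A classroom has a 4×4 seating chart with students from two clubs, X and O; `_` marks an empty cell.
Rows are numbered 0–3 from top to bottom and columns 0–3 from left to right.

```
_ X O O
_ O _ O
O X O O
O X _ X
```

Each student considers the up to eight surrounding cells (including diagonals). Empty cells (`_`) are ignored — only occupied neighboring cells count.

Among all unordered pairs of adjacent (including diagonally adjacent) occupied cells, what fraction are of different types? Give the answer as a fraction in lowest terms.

Scan each occupied cell's neighbors to the right and below (and the two forward diagonals) so each pair is counted once.
From row 0: 2 unlike of 6 pairs (running 2/6).
From row 1: 1 unlike of 5 pairs (running 3/11).
From row 2: 7 unlike of 10 pairs (running 10/21).
From row 3: 1 unlike of 1 pairs (running 11/22).
Total adjacent occupied pairs: 22; unlike-type pairs: 11.
11/22 reduces to 1/2.

1/2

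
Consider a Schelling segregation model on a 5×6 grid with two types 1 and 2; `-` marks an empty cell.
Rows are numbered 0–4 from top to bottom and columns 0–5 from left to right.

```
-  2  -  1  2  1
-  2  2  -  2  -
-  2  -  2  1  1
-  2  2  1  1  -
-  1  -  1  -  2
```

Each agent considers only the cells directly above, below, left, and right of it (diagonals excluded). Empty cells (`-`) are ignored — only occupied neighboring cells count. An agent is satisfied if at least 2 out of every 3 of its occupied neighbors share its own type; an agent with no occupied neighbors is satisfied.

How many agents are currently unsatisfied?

9

(0,1)2 1/1 ok
(0,3)1 0/1 unhappy
(0,4)2 1/3 unhappy
(0,5)1 0/1 unhappy
(1,1)2 3/3 ok
(1,2)2 1/1 ok
(1,4)2 1/2 unhappy
(2,1)2 2/2 ok
(2,3)2 0/2 unhappy
(2,4)1 2/4 unhappy
(2,5)1 1/1 ok
(3,1)2 2/3 ok
(3,2)2 1/2 unhappy
(3,3)1 2/4 unhappy
(3,4)1 2/2 ok
(4,1)1 0/1 unhappy
(4,3)1 1/1 ok
(4,5)2 0/0 ok
Unsatisfied: (0,3), (0,4), (0,5), (1,4), (2,3), (2,4), (3,2), (3,3), (4,1) — 9 in total.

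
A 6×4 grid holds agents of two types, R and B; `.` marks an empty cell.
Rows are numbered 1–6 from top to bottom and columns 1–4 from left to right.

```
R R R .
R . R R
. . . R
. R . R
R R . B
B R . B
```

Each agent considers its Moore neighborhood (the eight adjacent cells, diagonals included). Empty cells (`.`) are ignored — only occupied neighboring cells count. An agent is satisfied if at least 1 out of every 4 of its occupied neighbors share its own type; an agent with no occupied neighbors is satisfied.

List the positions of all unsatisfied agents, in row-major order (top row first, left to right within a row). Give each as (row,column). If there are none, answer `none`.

(6,1)

Row 1: (1,1)R 2/2 satisfied · (1,2)R 4/4 satisfied · (1,3)R 3/3 satisfied
Row 2: (2,1)R 2/2 satisfied · (2,3)R 4/4 satisfied · (2,4)R 3/3 satisfied
Row 3: (3,4)R 3/3 satisfied
Row 4: (4,2)R 2/2 satisfied · (4,4)R 1/2 satisfied
Row 5: (5,1)R 3/4 satisfied · (5,2)R 3/4 satisfied · (5,4)B 1/2 satisfied
Row 6: (6,1)B 0/3 not · (6,2)R 2/3 satisfied · (6,4)B 1/1 satisfied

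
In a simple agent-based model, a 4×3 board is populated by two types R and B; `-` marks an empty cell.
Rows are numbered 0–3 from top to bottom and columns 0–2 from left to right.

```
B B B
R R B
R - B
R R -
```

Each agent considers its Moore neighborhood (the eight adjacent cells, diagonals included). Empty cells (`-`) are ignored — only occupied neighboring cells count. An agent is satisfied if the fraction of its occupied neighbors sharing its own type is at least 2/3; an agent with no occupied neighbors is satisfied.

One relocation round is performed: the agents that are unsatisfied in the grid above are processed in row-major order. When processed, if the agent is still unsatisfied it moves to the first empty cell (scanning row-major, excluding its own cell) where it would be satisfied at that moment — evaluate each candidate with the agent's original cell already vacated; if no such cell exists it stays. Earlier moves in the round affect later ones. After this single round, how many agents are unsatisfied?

Initially unsatisfied (in order): (0,0), (0,1), (1,0), (1,1), (2,2).
  (0,0): no empty cell satisfies it; stays.
  (0,1): no empty cell satisfies it; stays.
  (1,0) → (2,1).
  (1,1) → (3,2).
  (2,2) → (1,1).
Resulting grid:
B B B
- B B
R R -
R R R
All satisfied now.

0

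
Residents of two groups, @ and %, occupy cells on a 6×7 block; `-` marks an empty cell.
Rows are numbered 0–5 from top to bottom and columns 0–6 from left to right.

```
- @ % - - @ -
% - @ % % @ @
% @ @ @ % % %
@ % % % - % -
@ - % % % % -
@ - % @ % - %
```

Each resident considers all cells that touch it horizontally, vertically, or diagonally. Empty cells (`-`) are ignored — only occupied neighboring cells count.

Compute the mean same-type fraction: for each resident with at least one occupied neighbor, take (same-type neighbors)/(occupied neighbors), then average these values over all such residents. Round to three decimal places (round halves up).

0.597

(0,1)@ 1/3
(0,2)% 1/3
(0,5)@ 2/3
(1,0)% 1/3
(1,2)@ 4/6
(1,3)% 3/6
(1,4)% 3/6
(1,5)@ 2/6
(1,6)@ 2/4
(2,0)% 2/4
(2,1)@ 3/7
(2,2)@ 3/7
(2,3)@ 2/7
(2,4)% 5/7
(2,5)% 4/6
(2,6)% 2/4
(3,0)@ 2/4
(3,1)% 3/7
(3,2)% 4/7
(3,3)% 5/7
(3,5)% 5/5
(4,0)@ 2/3
(4,2)% 5/6
(4,3)% 6/7
(4,4)% 5/6
(4,5)% 4/4
(5,0)@ 1/1
(5,2)% 2/3
(5,3)@ 0/5
(5,4)% 3/4
(5,6)% 1/1
Sum over 31 residents: 1/3 + 1/3 + 2/3 + 1/3 + 4/6 + 3/6 + 3/6 + 2/6 + 2/4 + 2/4 + 3/7 + 3/7 + 2/7 + 5/7 + 4/6 + 2/4 + 2/4 + 3/7 + 4/7 + 5/7 + 5/5 + 2/3 + 5/6 + 6/7 + 5/6 + 4/4 + 1/1 + 2/3 + 0/5 + 3/4 + 1/1 = 1555/84; mean = 1555/84 ÷ 31 = 1555/2604 = 0.597158… → 0.597.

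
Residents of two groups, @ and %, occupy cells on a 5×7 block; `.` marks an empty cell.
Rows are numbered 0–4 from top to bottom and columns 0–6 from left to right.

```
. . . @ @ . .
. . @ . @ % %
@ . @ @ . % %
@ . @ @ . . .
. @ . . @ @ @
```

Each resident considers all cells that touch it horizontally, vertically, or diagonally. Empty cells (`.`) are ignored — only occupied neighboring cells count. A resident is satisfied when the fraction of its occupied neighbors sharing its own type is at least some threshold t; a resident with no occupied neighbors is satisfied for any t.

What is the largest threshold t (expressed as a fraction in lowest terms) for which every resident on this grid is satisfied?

Row 0: (0,3)@ 3/3 · (0,4)@ 2/3
Row 1: (1,2)@ 3/3 · (1,4)@ 3/5 · (1,5)% 3/5 · (1,6)% 3/3
Row 2: (2,0)@ 1/1 · (2,2)@ 4/4 · (2,3)@ 5/5 · (2,5)% 3/4 · (2,6)% 3/3
Row 3: (3,0)@ 2/2 · (3,2)@ 4/4 · (3,3)@ 4/4
Row 4: (4,1)@ 2/2 · (4,4)@ 2/2 · (4,5)@ 2/2 · (4,6)@ 1/1
The smallest same-type fraction is 3/5 at (1,4), which reduces to 3/5. Any threshold above that leaves this resident unsatisfied.

3/5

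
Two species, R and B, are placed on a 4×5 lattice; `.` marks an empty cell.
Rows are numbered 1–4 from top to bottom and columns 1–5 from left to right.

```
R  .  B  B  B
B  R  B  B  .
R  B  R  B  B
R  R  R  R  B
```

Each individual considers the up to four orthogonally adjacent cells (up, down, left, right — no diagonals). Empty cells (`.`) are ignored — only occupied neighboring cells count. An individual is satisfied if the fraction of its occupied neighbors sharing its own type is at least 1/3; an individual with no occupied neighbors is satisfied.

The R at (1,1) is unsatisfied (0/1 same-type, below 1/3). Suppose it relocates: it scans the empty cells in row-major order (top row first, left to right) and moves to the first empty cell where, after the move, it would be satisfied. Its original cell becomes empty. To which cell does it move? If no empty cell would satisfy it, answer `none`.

(1,2)

Vacating (1,1). Empty cells in order:
  (1,2): 1/2 same-type → satisfied — stop here.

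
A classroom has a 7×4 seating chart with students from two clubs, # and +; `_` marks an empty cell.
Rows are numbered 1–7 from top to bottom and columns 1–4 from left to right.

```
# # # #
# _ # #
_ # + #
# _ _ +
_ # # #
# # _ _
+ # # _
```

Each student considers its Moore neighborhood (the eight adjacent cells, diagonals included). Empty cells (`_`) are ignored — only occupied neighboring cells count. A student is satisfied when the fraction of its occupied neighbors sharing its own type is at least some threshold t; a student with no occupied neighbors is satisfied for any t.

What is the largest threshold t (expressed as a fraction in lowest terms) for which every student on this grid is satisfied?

(1,1)# 2/2
(1,2)# 4/4
(1,3)# 4/4
(1,4)# 3/3
(2,1)# 3/3
(2,3)# 6/7
(2,4)# 4/5
(3,2)# 3/4
(3,3)+ 1/5
(3,4)# 2/4
(4,1)# 2/2
(4,4)+ 1/4
(5,2)# 4/4
(5,3)# 3/4
(5,4)# 1/2
(6,1)# 3/4
(6,2)# 5/6
(7,1)+ 0/3
(7,2)# 3/4
(7,3)# 2/2
The smallest same-type fraction is 0/3 at (7,1), which reduces to 0/1. Any threshold above that leaves this student unsatisfied.

0/1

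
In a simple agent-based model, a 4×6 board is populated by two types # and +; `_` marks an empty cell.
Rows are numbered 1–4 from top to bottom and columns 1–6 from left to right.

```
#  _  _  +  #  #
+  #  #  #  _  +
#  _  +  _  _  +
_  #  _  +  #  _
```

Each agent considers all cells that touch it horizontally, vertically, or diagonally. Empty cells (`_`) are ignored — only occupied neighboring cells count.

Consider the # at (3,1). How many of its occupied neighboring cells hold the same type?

Occupied neighbors of (3,1): (2,1)=+, (2,2)=#, (4,2)=#.
Same type (#): 2 of 3.

2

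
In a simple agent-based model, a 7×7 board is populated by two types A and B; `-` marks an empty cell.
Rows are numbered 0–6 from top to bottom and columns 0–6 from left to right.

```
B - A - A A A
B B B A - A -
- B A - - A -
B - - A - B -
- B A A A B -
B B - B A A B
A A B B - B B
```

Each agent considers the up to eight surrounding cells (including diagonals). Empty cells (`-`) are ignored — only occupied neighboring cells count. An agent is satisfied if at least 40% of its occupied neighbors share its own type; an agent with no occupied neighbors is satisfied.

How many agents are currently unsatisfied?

(0,0)B 2/2 ✓
(0,2)A 1/3 ✗
(0,4)A 3/3 ✓
(0,5)A 3/3 ✓
(0,6)A 2/2 ✓
(1,0)B 3/3 ✓
(1,1)B 4/6 ✓
(1,2)B 2/5 ✓
(1,3)A 3/4 ✓
(1,5)A 4/4 ✓
(2,1)B 4/5 ✓
(2,2)A 2/5 ✓
(2,5)A 1/2 ✓
(3,0)B 2/2 ✓
(3,3)A 4/4 ✓
(3,5)B 1/3 ✗
(4,1)B 3/4 ✓
(4,2)A 2/5 ✓
(4,3)A 4/5 ✓
(4,4)A 4/7 ✓
(4,5)B 2/5 ✓
(5,0)B 2/4 ✓
(5,1)B 3/6 ✓
(5,3)B 2/6 ✗
(5,4)A 3/7 ✓
(5,5)A 2/6 ✗
(5,6)B 3/4 ✓
(6,0)A 1/3 ✗
(6,1)A 1/4 ✗
(6,2)B 3/4 ✓
(6,3)B 2/3 ✓
(6,5)B 2/4 ✓
(6,6)B 2/3 ✓
Unsatisfied: (0,2), (3,5), (5,3), (5,5), (6,0), (6,1) — 6 in total.

6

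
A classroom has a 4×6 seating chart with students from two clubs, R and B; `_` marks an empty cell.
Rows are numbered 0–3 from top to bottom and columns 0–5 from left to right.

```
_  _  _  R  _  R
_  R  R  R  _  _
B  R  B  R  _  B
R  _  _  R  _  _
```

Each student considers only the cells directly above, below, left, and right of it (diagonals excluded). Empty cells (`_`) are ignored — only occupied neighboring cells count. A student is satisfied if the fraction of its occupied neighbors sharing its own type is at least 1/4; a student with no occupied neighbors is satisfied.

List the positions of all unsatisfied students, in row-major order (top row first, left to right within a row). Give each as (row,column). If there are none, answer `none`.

(2,0), (2,2), (3,0)

Row 0: (0,3)R 1/1 ok · (0,5)R 0/0 ok
Row 1: (1,1)R 2/2 ok · (1,2)R 2/3 ok · (1,3)R 3/3 ok
Row 2: (2,0)B 0/2 unhappy · (2,1)R 1/3 ok · (2,2)B 0/3 unhappy · (2,3)R 2/3 ok · (2,5)B 0/0 ok
Row 3: (3,0)R 0/1 unhappy · (3,3)R 1/1 ok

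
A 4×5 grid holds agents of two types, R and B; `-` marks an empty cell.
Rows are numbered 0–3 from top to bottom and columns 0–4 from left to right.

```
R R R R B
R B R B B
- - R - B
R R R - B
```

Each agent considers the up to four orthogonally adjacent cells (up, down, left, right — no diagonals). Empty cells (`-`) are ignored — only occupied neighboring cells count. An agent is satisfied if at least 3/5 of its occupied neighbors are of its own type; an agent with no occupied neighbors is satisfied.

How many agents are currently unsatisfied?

Row 0: (0,0)R 2/2 ✓ · (0,1)R 2/3 ✓ · (0,2)R 3/3 ✓ · (0,3)R 1/3 ✗ · (0,4)B 1/2 ✗
Row 1: (1,0)R 1/2 ✗ · (1,1)B 0/3 ✗ · (1,2)R 2/4 ✗ · (1,3)B 1/3 ✗ · (1,4)B 3/3 ✓
Row 2: (2,2)R 2/2 ✓ · (2,4)B 2/2 ✓
Row 3: (3,0)R 1/1 ✓ · (3,1)R 2/2 ✓ · (3,2)R 2/2 ✓ · (3,4)B 1/1 ✓
Unsatisfied: (0,3), (0,4), (1,0), (1,1), (1,2), (1,3) — 6 in total.

6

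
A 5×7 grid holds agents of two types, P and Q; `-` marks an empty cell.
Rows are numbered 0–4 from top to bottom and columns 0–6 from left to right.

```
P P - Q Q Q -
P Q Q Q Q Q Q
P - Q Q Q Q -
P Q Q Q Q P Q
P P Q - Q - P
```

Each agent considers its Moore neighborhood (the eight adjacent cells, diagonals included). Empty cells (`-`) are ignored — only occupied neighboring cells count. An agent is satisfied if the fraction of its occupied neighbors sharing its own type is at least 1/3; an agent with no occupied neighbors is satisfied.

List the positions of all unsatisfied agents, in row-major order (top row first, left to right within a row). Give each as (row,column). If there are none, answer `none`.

(0,0)P 2/3 satisfied
(0,1)P 2/4 satisfied
(0,3)Q 4/4 satisfied
(0,4)Q 5/5 satisfied
(0,5)Q 4/4 satisfied
(1,0)P 3/4 satisfied
(1,1)Q 2/6 satisfied
(1,2)Q 5/6 satisfied
(1,3)Q 7/7 satisfied
(1,4)Q 8/8 satisfied
(1,5)Q 6/6 satisfied
(1,6)Q 3/3 satisfied
(2,0)P 2/4 satisfied
(2,2)Q 7/7 satisfied
(2,3)Q 8/8 satisfied
(2,4)Q 7/8 satisfied
(2,5)Q 6/7 satisfied
(3,0)P 3/4 satisfied
(3,1)Q 3/7 satisfied
(3,2)Q 5/6 satisfied
(3,3)Q 7/7 satisfied
(3,4)Q 5/6 satisfied
(3,5)P 1/6 not
(3,6)Q 1/3 satisfied
(4,0)P 2/3 satisfied
(4,1)P 2/5 satisfied
(4,2)Q 3/4 satisfied
(4,4)Q 2/3 satisfied
(4,6)P 1/2 satisfied

(3,5)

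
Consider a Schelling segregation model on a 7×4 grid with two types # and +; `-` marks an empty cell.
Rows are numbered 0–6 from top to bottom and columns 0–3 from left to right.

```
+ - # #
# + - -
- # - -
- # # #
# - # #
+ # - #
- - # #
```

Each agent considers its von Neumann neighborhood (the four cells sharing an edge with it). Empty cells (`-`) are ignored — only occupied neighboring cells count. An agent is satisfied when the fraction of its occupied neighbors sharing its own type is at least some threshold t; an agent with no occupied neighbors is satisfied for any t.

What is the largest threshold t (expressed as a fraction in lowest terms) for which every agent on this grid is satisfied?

Row 0: (0,0)+ 0/1 · (0,2)# 1/1 · (0,3)# 1/1
Row 1: (1,0)# 0/2 · (1,1)+ 0/2
Row 2: (2,1)# 1/2
Row 3: (3,1)# 2/2 · (3,2)# 3/3 · (3,3)# 2/2
Row 4: (4,0)# 0/1 · (4,2)# 2/2 · (4,3)# 3/3
Row 5: (5,0)+ 0/2 · (5,1)# 0/1 · (5,3)# 2/2
Row 6: (6,2)# 1/1 · (6,3)# 2/2
The smallest same-type fraction is 0/1 at (0,0), which reduces to 0/1. Any threshold above that leaves this agent unsatisfied.

0/1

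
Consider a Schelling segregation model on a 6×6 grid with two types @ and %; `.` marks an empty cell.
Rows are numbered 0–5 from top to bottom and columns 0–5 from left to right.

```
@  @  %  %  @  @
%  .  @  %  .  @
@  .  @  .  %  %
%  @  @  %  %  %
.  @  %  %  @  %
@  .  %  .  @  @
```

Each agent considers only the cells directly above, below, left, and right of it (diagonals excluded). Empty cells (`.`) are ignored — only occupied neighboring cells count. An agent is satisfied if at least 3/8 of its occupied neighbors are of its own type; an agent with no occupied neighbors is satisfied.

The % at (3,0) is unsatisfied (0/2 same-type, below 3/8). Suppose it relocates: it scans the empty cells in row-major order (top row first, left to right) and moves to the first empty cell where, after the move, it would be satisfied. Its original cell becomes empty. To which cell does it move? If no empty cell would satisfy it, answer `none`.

Vacating (3,0). Empty cells in order:
  (1,1): 1/3 same-type → still unsatisfied.
  (1,4): 2/4 same-type → satisfied — stop here.

(1,4)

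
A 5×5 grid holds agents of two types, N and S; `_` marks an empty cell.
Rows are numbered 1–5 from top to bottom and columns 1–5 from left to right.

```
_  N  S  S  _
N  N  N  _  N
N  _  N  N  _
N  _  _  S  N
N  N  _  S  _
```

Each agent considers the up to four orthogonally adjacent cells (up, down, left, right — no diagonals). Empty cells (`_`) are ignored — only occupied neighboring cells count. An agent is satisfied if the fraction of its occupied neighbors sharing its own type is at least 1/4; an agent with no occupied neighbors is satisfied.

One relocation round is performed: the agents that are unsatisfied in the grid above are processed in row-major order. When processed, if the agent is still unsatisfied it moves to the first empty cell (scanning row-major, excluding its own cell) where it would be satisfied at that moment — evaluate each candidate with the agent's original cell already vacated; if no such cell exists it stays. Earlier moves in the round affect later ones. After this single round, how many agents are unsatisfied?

Initially unsatisfied (in order): (4,5).
  (4,5) → (1,1).
Resulting grid:
N N S S _
N N N _ N
N _ N N _
N _ _ S _
N N _ S _
All satisfied now.

0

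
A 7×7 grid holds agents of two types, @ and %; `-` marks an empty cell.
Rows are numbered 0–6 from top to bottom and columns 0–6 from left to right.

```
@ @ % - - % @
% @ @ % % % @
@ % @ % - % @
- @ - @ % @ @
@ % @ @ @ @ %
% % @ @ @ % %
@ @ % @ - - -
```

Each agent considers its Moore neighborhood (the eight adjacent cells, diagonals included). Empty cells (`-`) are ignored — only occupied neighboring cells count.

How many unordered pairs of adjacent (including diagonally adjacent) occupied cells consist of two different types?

54

Scan each occupied cell's neighbors to the right and below (and the two forward diagonals) so each pair is counted once.
Row 0: @(0,0)–@(0,1)= @(0,0)–%(1,0)≠ @(0,0)–@(1,1)= @(0,1)–%(0,2)≠ @(0,1)–@(1,1)= @(0,1)–@(1,2)= @(0,1)–%(1,0)≠ %(0,2)–@(1,2)≠ %(0,2)–%(1,3)= %(0,2)–@(1,1)≠ %(0,5)–@(0,6)≠ %(0,5)–%(1,5)= %(0,5)–@(1,6)≠ %(0,5)–%(1,4)= @(0,6)–@(1,6)= @(0,6)–%(1,5)≠  → 8/16 unlike.
Row 1: %(1,0)–@(1,1)≠ %(1,0)–@(2,0)≠ %(1,0)–%(2,1)= @(1,1)–@(1,2)= @(1,1)–%(2,1)≠ @(1,1)–@(2,2)= @(1,1)–@(2,0)= @(1,2)–%(1,3)≠ @(1,2)–@(2,2)= @(1,2)–%(2,3)≠ @(1,2)–%(2,1)≠ %(1,3)–%(1,4)= %(1,3)–%(2,3)= %(1,3)–@(2,2)≠ %(1,4)–%(1,5)= %(1,4)–%(2,5)= %(1,4)–%(2,3)= %(1,5)–@(1,6)≠ %(1,5)–%(2,5)= %(1,5)–@(2,6)≠ @(1,6)–@(2,6)= @(1,6)–%(2,5)≠  → 10/22 unlike.
Row 2: @(2,0)–%(2,1)≠ @(2,0)–@(3,1)= %(2,1)–@(2,2)≠ %(2,1)–@(3,1)≠ @(2,2)–%(2,3)≠ @(2,2)–@(3,3)= @(2,2)–@(3,1)= %(2,3)–@(3,3)≠ %(2,3)–%(3,4)= %(2,5)–@(2,6)≠ %(2,5)–@(3,5)≠ %(2,5)–@(3,6)≠ %(2,5)–%(3,4)= @(2,6)–@(3,6)= @(2,6)–@(3,5)=  → 8/15 unlike.
Row 3: @(3,1)–%(4,1)≠ @(3,1)–@(4,2)= @(3,1)–@(4,0)= @(3,3)–%(3,4)≠ @(3,3)–@(4,3)= @(3,3)–@(4,4)= @(3,3)–@(4,2)= %(3,4)–@(3,5)≠ %(3,4)–@(4,4)≠ %(3,4)–@(4,5)≠ %(3,4)–@(4,3)≠ @(3,5)–@(3,6)= @(3,5)–@(4,5)= @(3,5)–%(4,6)≠ @(3,5)–@(4,4)= @(3,6)–%(4,6)≠ @(3,6)–@(4,5)=  → 8/17 unlike.
Row 4: @(4,0)–%(4,1)≠ @(4,0)–%(5,0)≠ @(4,0)–%(5,1)≠ %(4,1)–@(4,2)≠ %(4,1)–%(5,1)= %(4,1)–@(5,2)≠ %(4,1)–%(5,0)= @(4,2)–@(4,3)= @(4,2)–@(5,2)= @(4,2)–@(5,3)= @(4,2)–%(5,1)≠ @(4,3)–@(4,4)= @(4,3)–@(5,3)= @(4,3)–@(5,4)= @(4,3)–@(5,2)= @(4,4)–@(4,5)= @(4,4)–@(5,4)= @(4,4)–%(5,5)≠ @(4,4)–@(5,3)= @(4,5)–%(4,6)≠ @(4,5)–%(5,5)≠ @(4,5)–%(5,6)≠ @(4,5)–@(5,4)= %(4,6)–%(5,6)= %(4,6)–%(5,5)=  → 10/25 unlike.
Row 5: %(5,0)–%(5,1)= %(5,0)–@(6,0)≠ %(5,0)–@(6,1)≠ %(5,1)–@(5,2)≠ %(5,1)–@(6,1)≠ %(5,1)–%(6,2)= %(5,1)–@(6,0)≠ @(5,2)–@(5,3)= @(5,2)–%(6,2)≠ @(5,2)–@(6,3)= @(5,2)–@(6,1)= @(5,3)–@(5,4)= @(5,3)–@(6,3)= @(5,3)–%(6,2)≠ @(5,4)–%(5,5)≠ @(5,4)–@(6,3)= %(5,5)–%(5,6)=  → 8/17 unlike.
Row 6: @(6,0)–@(6,1)= @(6,1)–%(6,2)≠ %(6,2)–@(6,3)≠  → 2/3 unlike.
Total adjacent occupied pairs: 115; unlike-type pairs: 54.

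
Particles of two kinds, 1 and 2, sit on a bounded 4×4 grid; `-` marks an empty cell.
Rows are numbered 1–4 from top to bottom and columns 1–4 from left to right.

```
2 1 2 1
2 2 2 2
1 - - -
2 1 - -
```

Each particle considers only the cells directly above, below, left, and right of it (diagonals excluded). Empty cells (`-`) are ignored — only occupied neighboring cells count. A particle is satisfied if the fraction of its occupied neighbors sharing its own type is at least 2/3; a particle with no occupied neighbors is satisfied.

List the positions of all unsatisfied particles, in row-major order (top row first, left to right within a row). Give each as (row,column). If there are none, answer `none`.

Row 1: (1,1)2 1/2 unhappy · (1,2)1 0/3 unhappy · (1,3)2 1/3 unhappy · (1,4)1 0/2 unhappy
Row 2: (2,1)2 2/3 ok · (2,2)2 2/3 ok · (2,3)2 3/3 ok · (2,4)2 1/2 unhappy
Row 3: (3,1)1 0/2 unhappy
Row 4: (4,1)2 0/2 unhappy · (4,2)1 0/1 unhappy

(1,1), (1,2), (1,3), (1,4), (2,4), (3,1), (4,1), (4,2)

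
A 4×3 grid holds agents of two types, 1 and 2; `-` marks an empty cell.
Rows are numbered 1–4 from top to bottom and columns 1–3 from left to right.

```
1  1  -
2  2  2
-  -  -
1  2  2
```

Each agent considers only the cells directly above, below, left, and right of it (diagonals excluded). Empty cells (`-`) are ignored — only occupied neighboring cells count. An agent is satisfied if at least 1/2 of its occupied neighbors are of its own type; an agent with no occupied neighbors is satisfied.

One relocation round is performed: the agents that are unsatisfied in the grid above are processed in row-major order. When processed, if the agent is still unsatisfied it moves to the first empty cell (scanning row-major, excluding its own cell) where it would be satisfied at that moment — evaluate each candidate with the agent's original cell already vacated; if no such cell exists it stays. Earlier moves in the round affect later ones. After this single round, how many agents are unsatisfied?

Initially unsatisfied (in order): (4,1).
  (4,1) → (1,3).
Resulting grid:
1 1 1
2 2 2
- - -
- 2 2
All satisfied now.

0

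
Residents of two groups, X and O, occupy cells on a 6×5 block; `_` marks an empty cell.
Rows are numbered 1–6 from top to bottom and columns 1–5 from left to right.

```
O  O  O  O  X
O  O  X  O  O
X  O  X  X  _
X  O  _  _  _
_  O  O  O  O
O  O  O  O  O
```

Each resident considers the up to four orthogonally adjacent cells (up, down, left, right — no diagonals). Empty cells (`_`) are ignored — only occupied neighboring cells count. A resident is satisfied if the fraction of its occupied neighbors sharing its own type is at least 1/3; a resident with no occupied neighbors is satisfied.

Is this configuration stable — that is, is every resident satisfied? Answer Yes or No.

No

Row 1: (1,1)O 2/2 satisfied · (1,2)O 3/3 satisfied · (1,3)O 2/3 satisfied · (1,4)O 2/3 satisfied · (1,5)X 0/2 not
Row 2: (2,1)O 2/3 satisfied · (2,2)O 3/4 satisfied · (2,3)X 1/4 not · (2,4)O 2/4 satisfied · (2,5)O 1/2 satisfied
Row 3: (3,1)X 1/3 satisfied · (3,2)O 2/4 satisfied · (3,3)X 2/3 satisfied · (3,4)X 1/2 satisfied
Row 4: (4,1)X 1/2 satisfied · (4,2)O 2/3 satisfied
Row 5: (5,2)O 3/3 satisfied · (5,3)O 3/3 satisfied · (5,4)O 3/3 satisfied · (5,5)O 2/2 satisfied
Row 6: (6,1)O 1/1 satisfied · (6,2)O 3/3 satisfied · (6,3)O 3/3 satisfied · (6,4)O 3/3 satisfied · (6,5)O 2/2 satisfied
For instance (1,5) has only 0/2 same-type neighbors, below 1/3.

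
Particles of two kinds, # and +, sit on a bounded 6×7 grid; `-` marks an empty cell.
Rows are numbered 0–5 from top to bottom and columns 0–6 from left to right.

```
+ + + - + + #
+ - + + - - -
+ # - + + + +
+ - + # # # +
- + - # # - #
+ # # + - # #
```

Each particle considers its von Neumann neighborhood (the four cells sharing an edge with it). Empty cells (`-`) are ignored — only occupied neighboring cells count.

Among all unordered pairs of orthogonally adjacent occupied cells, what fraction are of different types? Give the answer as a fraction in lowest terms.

Scan each occupied cell's neighbors to the right and below so each pair is counted once.
From row 0: 1 unlike of 6 pairs (running 1/6).
From row 1: 0 unlike of 3 pairs (running 1/9).
From row 2: 4 unlike of 9 pairs (running 5/18).
From row 3: 3 unlike of 7 pairs (running 8/25).
From row 4: 2 unlike of 4 pairs (running 10/29).
From row 5: 2 unlike of 4 pairs (running 12/33).
Total adjacent occupied pairs: 33; unlike-type pairs: 12.
12/33 reduces to 4/11.

4/11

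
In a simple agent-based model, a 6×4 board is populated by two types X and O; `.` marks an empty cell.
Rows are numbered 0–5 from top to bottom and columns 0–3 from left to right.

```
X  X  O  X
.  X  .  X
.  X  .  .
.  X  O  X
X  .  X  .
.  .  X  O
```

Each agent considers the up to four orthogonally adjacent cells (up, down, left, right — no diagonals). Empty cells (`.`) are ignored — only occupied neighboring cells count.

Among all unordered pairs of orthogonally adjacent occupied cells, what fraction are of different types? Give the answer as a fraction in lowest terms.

Scan each occupied cell's neighbors to the right and below so each pair is counted once.
From row 0: 2 unlike of 5 pairs (running 2/5).
From row 1: 0 unlike of 1 pairs (running 2/6).
From row 2: 0 unlike of 1 pairs (running 2/7).
From row 3: 3 unlike of 3 pairs (running 5/10).
From row 4: 0 unlike of 1 pairs (running 5/11).
From row 5: 1 unlike of 1 pairs (running 6/12).
Total adjacent occupied pairs: 12; unlike-type pairs: 6.
6/12 reduces to 1/2.

1/2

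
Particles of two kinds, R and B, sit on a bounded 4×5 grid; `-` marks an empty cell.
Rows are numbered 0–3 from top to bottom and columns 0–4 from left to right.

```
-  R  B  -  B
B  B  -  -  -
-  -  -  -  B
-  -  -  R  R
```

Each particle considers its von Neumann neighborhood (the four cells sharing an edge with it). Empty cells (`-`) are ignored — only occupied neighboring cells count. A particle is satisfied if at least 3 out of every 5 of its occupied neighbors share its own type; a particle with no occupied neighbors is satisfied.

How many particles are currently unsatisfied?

5

(0,1)R 0/2 ✗
(0,2)B 0/1 ✗
(0,4)B 0/0 ✓
(1,0)B 1/1 ✓
(1,1)B 1/2 ✗
(2,4)B 0/1 ✗
(3,3)R 1/1 ✓
(3,4)R 1/2 ✗
Unsatisfied: (0,1), (0,2), (1,1), (2,4), (3,4) — 5 in total.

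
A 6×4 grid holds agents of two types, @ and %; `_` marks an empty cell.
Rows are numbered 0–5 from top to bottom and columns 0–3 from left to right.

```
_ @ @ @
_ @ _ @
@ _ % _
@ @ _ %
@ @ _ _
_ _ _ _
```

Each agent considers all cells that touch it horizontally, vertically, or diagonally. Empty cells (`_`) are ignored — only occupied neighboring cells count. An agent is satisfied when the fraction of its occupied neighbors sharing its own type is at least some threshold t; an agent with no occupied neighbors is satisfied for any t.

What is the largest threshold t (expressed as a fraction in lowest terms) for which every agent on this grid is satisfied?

(0,1)@ 2/2
(0,2)@ 4/4
(0,3)@ 2/2
(1,1)@ 3/4
(1,3)@ 2/3
(2,0)@ 3/3
(2,2)% 1/4
(3,0)@ 4/4
(3,1)@ 4/5
(3,3)% 1/1
(4,0)@ 3/3
(4,1)@ 3/3
The smallest same-type fraction is 1/4 at (2,2), which reduces to 1/4. Any threshold above that leaves this agent unsatisfied.

1/4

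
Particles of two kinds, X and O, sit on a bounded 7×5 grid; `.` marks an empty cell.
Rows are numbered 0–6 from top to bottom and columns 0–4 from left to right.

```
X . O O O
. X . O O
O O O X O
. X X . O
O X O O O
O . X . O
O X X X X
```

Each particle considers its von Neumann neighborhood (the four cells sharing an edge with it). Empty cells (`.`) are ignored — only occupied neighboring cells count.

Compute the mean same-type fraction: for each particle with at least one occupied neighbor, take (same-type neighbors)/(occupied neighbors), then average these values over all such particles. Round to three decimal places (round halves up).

0.657

Row 0: (0,0)X — no occupied neighbors · (0,2)O 1/1 · (0,3)O 3/3 · (0,4)O 2/2
Row 1: (1,1)X 0/1 · (1,3)O 2/3 · (1,4)O 3/3
Row 2: (2,0)O 1/1 · (2,1)O 2/4 · (2,2)O 1/3 · (2,3)X 0/3 · (2,4)O 2/3
Row 3: (3,1)X 2/3 · (3,2)X 1/3 · (3,4)O 2/2
Row 4: (4,0)O 1/2 · (4,1)X 1/3 · (4,2)O 1/4 · (4,3)O 2/2 · (4,4)O 3/3
Row 5: (5,0)O 2/2 · (5,2)X 1/2 · (5,4)O 1/2
Row 6: (6,0)O 1/2 · (6,1)X 1/2 · (6,2)X 3/3 · (6,3)X 2/2 · (6,4)X 1/2
Sum over 27 particles: 1/1 + 3/3 + 2/2 + 0/1 + 2/3 + 3/3 + 1/1 + 2/4 + 1/3 + 0/3 + 2/3 + 2/3 + 1/3 + 2/2 + 1/2 + 1/3 + 1/4 + 2/2 + 3/3 + 2/2 + 1/2 + 1/2 + 1/2 + 1/2 + 3/3 + 2/2 + 1/2 = 71/4; mean = 71/4 ÷ 27 = 71/108 = 0.657407… → 0.657.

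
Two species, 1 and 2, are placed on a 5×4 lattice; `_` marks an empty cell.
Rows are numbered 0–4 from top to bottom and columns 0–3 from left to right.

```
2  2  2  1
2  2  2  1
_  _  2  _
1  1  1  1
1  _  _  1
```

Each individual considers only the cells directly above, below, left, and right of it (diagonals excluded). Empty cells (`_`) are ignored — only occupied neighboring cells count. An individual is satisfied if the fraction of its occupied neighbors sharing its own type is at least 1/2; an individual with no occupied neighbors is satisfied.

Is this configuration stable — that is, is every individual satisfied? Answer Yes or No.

Row 0: (0,0)2 2/2 ok · (0,1)2 3/3 ok · (0,2)2 2/3 ok · (0,3)1 1/2 ok
Row 1: (1,0)2 2/2 ok · (1,1)2 3/3 ok · (1,2)2 3/4 ok · (1,3)1 1/2 ok
Row 2: (2,2)2 1/2 ok
Row 3: (3,0)1 2/2 ok · (3,1)1 2/2 ok · (3,2)1 2/3 ok · (3,3)1 2/2 ok
Row 4: (4,0)1 1/1 ok · (4,3)1 1/1 ok
All meet the threshold, so the configuration is stable.

Yes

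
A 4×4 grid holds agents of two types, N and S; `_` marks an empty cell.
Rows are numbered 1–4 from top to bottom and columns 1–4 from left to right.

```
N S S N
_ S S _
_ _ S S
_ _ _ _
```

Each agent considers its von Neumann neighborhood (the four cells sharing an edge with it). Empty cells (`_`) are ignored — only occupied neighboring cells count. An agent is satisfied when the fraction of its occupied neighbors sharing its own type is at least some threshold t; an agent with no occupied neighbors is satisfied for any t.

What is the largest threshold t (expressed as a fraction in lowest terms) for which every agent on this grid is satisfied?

0/1

Row 1: (1,1)N 0/1 · (1,2)S 2/3 · (1,3)S 2/3 · (1,4)N 0/1
Row 2: (2,2)S 2/2 · (2,3)S 3/3
Row 3: (3,3)S 2/2 · (3,4)S 1/1
The smallest same-type fraction is 0/1 at (1,1), which reduces to 0/1. Any threshold above that leaves this agent unsatisfied.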